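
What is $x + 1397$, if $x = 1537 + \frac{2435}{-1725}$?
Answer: $\frac{1011743}{345} \approx 2932.6$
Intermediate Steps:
$x = \frac{529778}{345}$ ($x = 1537 + 2435 \left(- \frac{1}{1725}\right) = 1537 - \frac{487}{345} = \frac{529778}{345} \approx 1535.6$)
$x + 1397 = \frac{529778}{345} + 1397 = \frac{1011743}{345}$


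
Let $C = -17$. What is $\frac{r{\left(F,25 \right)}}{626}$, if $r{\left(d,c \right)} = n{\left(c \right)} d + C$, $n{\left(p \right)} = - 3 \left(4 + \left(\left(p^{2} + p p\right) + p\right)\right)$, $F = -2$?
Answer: $\frac{7657}{626} \approx 12.232$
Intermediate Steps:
$n{\left(p \right)} = -12 - 6 p^{2} - 3 p$ ($n{\left(p \right)} = - 3 \left(4 + \left(\left(p^{2} + p^{2}\right) + p\right)\right) = - 3 \left(4 + \left(2 p^{2} + p\right)\right) = - 3 \left(4 + \left(p + 2 p^{2}\right)\right) = - 3 \left(4 + p + 2 p^{2}\right) = -12 - 6 p^{2} - 3 p$)
$r{\left(d,c \right)} = -17 + d \left(-12 - 6 c^{2} - 3 c\right)$ ($r{\left(d,c \right)} = \left(-12 - 6 c^{2} - 3 c\right) d - 17 = d \left(-12 - 6 c^{2} - 3 c\right) - 17 = -17 + d \left(-12 - 6 c^{2} - 3 c\right)$)
$\frac{r{\left(F,25 \right)}}{626} = \frac{-17 - - 6 \left(4 + 25 + 2 \cdot 25^{2}\right)}{626} = \left(-17 - - 6 \left(4 + 25 + 2 \cdot 625\right)\right) \frac{1}{626} = \left(-17 - - 6 \left(4 + 25 + 1250\right)\right) \frac{1}{626} = \left(-17 - \left(-6\right) 1279\right) \frac{1}{626} = \left(-17 + 7674\right) \frac{1}{626} = 7657 \cdot \frac{1}{626} = \frac{7657}{626}$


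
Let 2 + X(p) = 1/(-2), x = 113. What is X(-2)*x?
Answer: -565/2 ≈ -282.50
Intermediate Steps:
X(p) = -5/2 (X(p) = -2 + 1/(-2) = -2 - ½ = -5/2)
X(-2)*x = -5/2*113 = -565/2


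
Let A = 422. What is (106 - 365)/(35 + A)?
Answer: -259/457 ≈ -0.56674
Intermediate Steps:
(106 - 365)/(35 + A) = (106 - 365)/(35 + 422) = -259/457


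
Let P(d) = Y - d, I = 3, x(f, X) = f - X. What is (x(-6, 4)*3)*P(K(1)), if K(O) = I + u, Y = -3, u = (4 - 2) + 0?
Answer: 240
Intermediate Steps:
u = 2 (u = 2 + 0 = 2)
K(O) = 5 (K(O) = 3 + 2 = 5)
P(d) = -3 - d
(x(-6, 4)*3)*P(K(1)) = ((-6 - 1*4)*3)*(-3 - 1*5) = ((-6 - 4)*3)*(-3 - 5) = -10*3*(-8) = -30*(-8) = 240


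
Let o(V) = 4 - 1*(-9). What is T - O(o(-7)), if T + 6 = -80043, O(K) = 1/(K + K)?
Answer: -2081275/26 ≈ -80049.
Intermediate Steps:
o(V) = 13 (o(V) = 4 + 9 = 13)
O(K) = 1/(2*K)
T = -80049 (T = -6 - 80043 = -80049)
T - O(o(-7)) = -80049 - 1/(2*13) = -80049 - 1*1/26 = -80049 - 1/26 = -2081275/26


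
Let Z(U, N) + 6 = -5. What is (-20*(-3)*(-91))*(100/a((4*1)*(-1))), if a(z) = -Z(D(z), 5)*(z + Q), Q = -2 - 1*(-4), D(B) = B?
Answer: 273000/11 ≈ 24818.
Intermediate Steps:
Z(U, N) = -11 (Z(U, N) = -6 - 5 = -11)
Q = 2 (Q = -2 + 4 = 2)
a(z) = 22 + 11*z (a(z) = -(-11)*(z + 2) = -(-11)*(2 + z) = -(-22 - 11*z) = 22 + 11*z)
(-20*(-3)*(-91))*(100/a((4*1)*(-1))) = (-20*(-3)*(-91))*(100/(22 + 11*((4*1)*(-1)))) = (60*(-91))*(100/(22 + 11*(4*(-1)))) = -546000/(22 + 11*(-4)) = -546000/(22 - 44) = -546000/(-22) = -546000*(-1)/22 = -5460*(-50/11) = 273000/11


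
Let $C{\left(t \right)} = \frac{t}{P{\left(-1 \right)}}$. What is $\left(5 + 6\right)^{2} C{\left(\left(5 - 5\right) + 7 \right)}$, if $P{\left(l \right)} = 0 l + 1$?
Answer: $847$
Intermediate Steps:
$P{\left(l \right)} = 1$ ($P{\left(l \right)} = 0 + 1 = 1$)
$C{\left(t \right)} = t$ ($C{\left(t \right)} = \frac{t}{1} = t 1 = t$)
$\left(5 + 6\right)^{2} C{\left(\left(5 - 5\right) + 7 \right)} = \left(5 + 6\right)^{2} \left(\left(5 - 5\right) + 7\right) = 11^{2} \left(0 + 7\right) = 121 \cdot 7 = 847$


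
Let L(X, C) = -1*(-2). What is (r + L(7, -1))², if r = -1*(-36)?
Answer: 1444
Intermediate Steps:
r = 36
L(X, C) = 2
(r + L(7, -1))² = (36 + 2)² = 38² = 1444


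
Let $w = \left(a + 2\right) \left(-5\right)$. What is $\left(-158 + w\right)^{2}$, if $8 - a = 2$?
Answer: $39204$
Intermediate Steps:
$a = 6$ ($a = 8 - 2 = 6$)
$w = -40$ ($w = \left(6 + 2\right) \left(-5\right) = 8 \left(-5\right) = -40$)
$\left(-158 + w\right)^{2} = \left(-158 - 40\right)^{2} = \left(-198\right)^{2} = 39204$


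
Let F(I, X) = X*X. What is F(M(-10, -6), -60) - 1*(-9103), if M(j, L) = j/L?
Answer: 12703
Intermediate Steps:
F(I, X) = X**2
F(M(-10, -6), -60) - 1*(-9103) = (-60)**2 - 1*(-9103) = 3600 + 9103 = 12703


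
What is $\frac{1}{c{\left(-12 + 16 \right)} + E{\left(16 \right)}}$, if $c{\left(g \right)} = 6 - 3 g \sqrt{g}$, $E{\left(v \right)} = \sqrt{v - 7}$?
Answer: $- \frac{1}{141} \approx -0.0070922$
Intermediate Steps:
$E{\left(v \right)} = \sqrt{-7 + v}$
$c{\left(g \right)} = - 18 g^{\frac{3}{2}}$ ($c{\left(g \right)} = 6 \left(- 3 g^{\frac{3}{2}}\right) = - 18 g^{\frac{3}{2}}$)
$\frac{1}{c{\left(-12 + 16 \right)} + E{\left(16 \right)}} = \frac{1}{- 18 \left(-12 + 16\right)^{\frac{3}{2}} + \sqrt{-7 + 16}} = \frac{1}{- 18 \cdot 4^{\frac{3}{2}} + \sqrt{9}} = \frac{1}{\left(-18\right) 8 + 3} = \frac{1}{-144 + 3} = \frac{1}{-141} = - \frac{1}{141}$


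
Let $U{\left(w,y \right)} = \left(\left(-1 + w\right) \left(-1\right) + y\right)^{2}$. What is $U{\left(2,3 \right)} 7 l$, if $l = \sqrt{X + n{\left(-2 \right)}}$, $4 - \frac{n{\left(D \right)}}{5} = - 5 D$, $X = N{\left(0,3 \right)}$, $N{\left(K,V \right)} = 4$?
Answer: $28 i \sqrt{26} \approx 142.77 i$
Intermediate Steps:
$X = 4$
$n{\left(D \right)} = 20 + 25 D$ ($n{\left(D \right)} = 20 - 5 \left(- 5 D\right) = 20 + 25 D$)
$U{\left(w,y \right)} = \left(1 + y - w\right)^{2}$ ($U{\left(w,y \right)} = \left(\left(1 - w\right) + y\right)^{2} = \left(1 + y - w\right)^{2}$)
$l = i \sqrt{26}$ ($l = \sqrt{4 + \left(20 + 25 \left(-2\right)\right)} = \sqrt{4 + \left(20 - 50\right)} = \sqrt{4 - 30} = \sqrt{-26} = i \sqrt{26} \approx 5.099 i$)
$U{\left(2,3 \right)} 7 l = \left(1 + 3 - 2\right)^{2} \cdot 7 i \sqrt{26} = 2^{2} \cdot 7 i \sqrt{26} = 4 \cdot 7 i \sqrt{26} = 28 i \sqrt{26}$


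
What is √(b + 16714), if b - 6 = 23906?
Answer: 3*√4514 ≈ 201.56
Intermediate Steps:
b = 23912 (b = 6 + 23906 = 23912)
√(b + 16714) = √(23912 + 16714) = √40626 = 3*√4514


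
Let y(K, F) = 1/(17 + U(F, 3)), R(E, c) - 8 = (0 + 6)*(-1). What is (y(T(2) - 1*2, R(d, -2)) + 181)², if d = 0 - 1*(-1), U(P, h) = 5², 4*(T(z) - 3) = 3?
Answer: 57805609/1764 ≈ 32770.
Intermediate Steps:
T(z) = 15/4 (T(z) = 3 + (¼)*3 = 3 + ¾ = 15/4)
U(P, h) = 25
d = 1 (d = 0 + 1 = 1)
R(E, c) = 2 (R(E, c) = 8 + (0 + 6)*(-1) = 8 + 6*(-1) = 8 - 6 = 2)
y(K, F) = 1/42 (y(K, F) = 1/(17 + 25) = 1/42)
(y(T(2) - 1*2, R(d, -2)) + 181)² = (1/42 + 181)² = (7603/42)² = 57805609/1764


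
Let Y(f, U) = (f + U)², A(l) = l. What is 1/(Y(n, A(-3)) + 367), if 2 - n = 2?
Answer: 1/376 ≈ 0.0026596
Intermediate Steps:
n = 0 (n = 2 - 1*2 = 2 - 2 = 0)
Y(f, U) = (U + f)²
1/(Y(n, A(-3)) + 367) = 1/((-3 + 0)² + 367) = 1/((-3)² + 367) = 1/(9 + 367) = 1/376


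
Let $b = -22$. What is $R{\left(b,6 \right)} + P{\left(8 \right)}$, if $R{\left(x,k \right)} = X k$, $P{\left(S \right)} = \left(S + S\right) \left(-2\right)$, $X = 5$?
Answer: $-2$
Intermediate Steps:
$P{\left(S \right)} = - 4 S$ ($P{\left(S \right)} = 2 S \left(-2\right) = - 4 S$)
$R{\left(x,k \right)} = 5 k$
$R{\left(b,6 \right)} + P{\left(8 \right)} = 5 \cdot 6 - 32 = 30 - 32 = -2$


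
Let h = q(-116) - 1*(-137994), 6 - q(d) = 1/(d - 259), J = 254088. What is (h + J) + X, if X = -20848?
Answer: 139215001/375 ≈ 3.7124e+5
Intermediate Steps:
q(d) = 6 - 1/(-259 + d) (q(d) = 6 - 1/(d - 259) = 6 - 1/(-259 + d))
h = 51750001/375 (h = (-1555 + 6*(-116))/(-259 - 116) - 1*(-137994) = (-1555 - 696)/(-375) + 137994 = -1/375*(-2251) + 137994 = 2251/375 + 137994 = 51750001/375 ≈ 1.3800e+5)
(h + J) + X = (51750001/375 + 254088) - 20848 = 147033001/375 - 20848 = 139215001/375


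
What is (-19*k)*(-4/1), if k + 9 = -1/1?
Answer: -760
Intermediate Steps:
k = -10 (k = -9 - 1/1 = -9 + 1*(-1) = -9 - 1 = -10)
(-19*k)*(-4/1) = (-19*(-10))*(-4/1) = 190*(-4*1) = 190*(-4) = -760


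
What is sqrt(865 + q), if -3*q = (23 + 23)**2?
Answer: sqrt(1437)/3 ≈ 12.636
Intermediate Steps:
q = -2116/3 (q = -(23 + 23)**2/3 = -1/3*46**2 = -1/3*2116 = -2116/3 ≈ -705.33)
sqrt(865 + q) = sqrt(865 - 2116/3) = sqrt(479/3) = sqrt(1437)/3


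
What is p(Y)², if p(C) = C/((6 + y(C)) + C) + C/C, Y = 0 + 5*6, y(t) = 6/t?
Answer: 109561/32761 ≈ 3.3442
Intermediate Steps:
Y = 30 (Y = 0 + 30 = 30)
p(C) = 1 + C/(6 + C + 6/C) (p(C) = C/((6 + 6/C) + C) + C/C = C/(6 + C + 6/C) + 1 = 1 + C/(6 + C + 6/C))
p(Y)² = (2*(3 + 30*(3 + 30))/(6 + 30*(6 + 30)))² = (2*(3 + 30*33)/(6 + 30*36))² = (2*(3 + 990)/(6 + 1080))² = (2*993/1086)² = (2*(1/1086)*993)² = (331/181)² = 109561/32761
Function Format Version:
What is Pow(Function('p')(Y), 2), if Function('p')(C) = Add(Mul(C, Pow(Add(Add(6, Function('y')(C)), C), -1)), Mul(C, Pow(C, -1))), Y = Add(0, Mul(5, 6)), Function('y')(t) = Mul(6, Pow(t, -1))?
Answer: Rational(109561, 32761) ≈ 3.3442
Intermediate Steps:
Y = 30 (Y = Add(0, 30) = 30)
Function('p')(C) = Add(1, Mul(C, Pow(Add(6, C, Mul(6, Pow(C, -1))), -1))) (Function('p')(C) = Add(Mul(C, Pow(Add(Add(6, Mul(6, Pow(C, -1))), C), -1)), Mul(C, Pow(C, -1))) = Add(Mul(C, Pow(Add(6, C, Mul(6, Pow(C, -1))), -1)), 1) = Add(1, Mul(C, Pow(Add(6, C, Mul(6, Pow(C, -1))), -1))))
Pow(Function('p')(Y), 2) = Pow(Mul(2, Pow(Add(6, Mul(30, Add(6, 30))), -1), Add(3, Mul(30, Add(3, 30)))), 2) = Pow(Mul(2, Pow(Add(6, Mul(30, 36)), -1), Add(3, Mul(30, 33))), 2) = Pow(Mul(2, Pow(Add(6, 1080), -1), Add(3, 990)), 2) = Pow(Mul(2, Pow(1086, -1), 993), 2) = Pow(Mul(2, Rational(1, 1086), 993), 2) = Pow(Rational(331, 181), 2) = Rational(109561, 32761)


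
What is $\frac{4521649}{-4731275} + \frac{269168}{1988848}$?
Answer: $- \frac{482460296322}{588111676325} \approx -0.82035$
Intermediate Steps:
$\frac{4521649}{-4731275} + \frac{269168}{1988848} = 4521649 \left(- \frac{1}{4731275}\right) + 269168 \cdot \frac{1}{1988848} = - \frac{4521649}{4731275} + \frac{16823}{124303} = - \frac{482460296322}{588111676325}$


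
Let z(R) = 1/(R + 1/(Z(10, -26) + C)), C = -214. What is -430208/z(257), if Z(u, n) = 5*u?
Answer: -4532994144/41 ≈ -1.1056e+8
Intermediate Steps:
z(R) = 1/(-1/164 + R) (z(R) = 1/(R + 1/(5*10 - 214)) = 1/(R + 1/(50 - 214)) = 1/(R + 1/(-164)) = 1/(R - 1/164) = 1/(-1/164 + R))
-430208/z(257) = -430208/(164/(-1 + 164*257)) = -430208/(164/(-1 + 42148)) = -430208/(164/42147) = -430208/(164*(1/42147)) = -430208/164/42147 = -430208*42147/164 = -4532994144/41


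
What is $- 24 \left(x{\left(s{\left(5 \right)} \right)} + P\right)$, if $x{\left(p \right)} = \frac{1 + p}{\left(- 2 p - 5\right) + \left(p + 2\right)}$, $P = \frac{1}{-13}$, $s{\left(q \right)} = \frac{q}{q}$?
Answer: $\frac{180}{13} \approx 13.846$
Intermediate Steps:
$s{\left(q \right)} = 1$
$P = - \frac{1}{13} \approx -0.076923$
$x{\left(p \right)} = \frac{1 + p}{-3 - p}$ ($x{\left(p \right)} = \frac{1 + p}{\left(-5 - 2 p\right) + \left(2 + p\right)} = \frac{1 + p}{-3 - p}$)
$- 24 \left(x{\left(s{\left(5 \right)} \right)} + P\right) = - 24 \left(\frac{-1 - 1}{3 + 1} - \frac{1}{13}\right) = - 24 \left(\frac{-1 - 1}{4} - \frac{1}{13}\right) = - 24 \left(\frac{1}{4} \left(-2\right) - \frac{1}{13}\right) = - 24 \left(- \frac{1}{2} - \frac{1}{13}\right) = \left(-24\right) \left(- \frac{15}{26}\right) = \frac{180}{13}$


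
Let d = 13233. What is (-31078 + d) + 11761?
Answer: -6084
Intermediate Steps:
(-31078 + d) + 11761 = (-31078 + 13233) + 11761 = -17845 + 11761 = -6084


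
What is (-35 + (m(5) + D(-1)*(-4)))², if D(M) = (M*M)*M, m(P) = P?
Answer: 676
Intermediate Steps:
D(M) = M³ (D(M) = M²*M = M³)
(-35 + (m(5) + D(-1)*(-4)))² = (-35 + (5 + (-1)³*(-4)))² = (-35 + (5 - 1*(-4)))² = (-35 + (5 + 4))² = (-35 + 9)² = (-26)² = 676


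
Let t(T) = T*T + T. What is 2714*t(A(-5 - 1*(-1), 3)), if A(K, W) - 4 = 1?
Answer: 81420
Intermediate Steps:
A(K, W) = 5 (A(K, W) = 4 + 1 = 5)
t(T) = T + T² (t(T) = T² + T = T + T²)
2714*t(A(-5 - 1*(-1), 3)) = 2714*(5*(1 + 5)) = 2714*(5*6) = 2714*30 = 81420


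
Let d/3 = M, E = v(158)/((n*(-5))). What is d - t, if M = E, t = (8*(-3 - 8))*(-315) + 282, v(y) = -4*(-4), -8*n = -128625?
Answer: -6002928878/214375 ≈ -28002.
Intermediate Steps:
n = 128625/8 (n = -⅛*(-128625) = 128625/8 ≈ 16078.)
v(y) = 16
t = 28002 (t = (8*(-11))*(-315) + 282 = -88*(-315) + 282 = 27720 + 282 = 28002)
E = -128/643125 (E = 16/(((128625/8)*(-5))) = 16/(-643125/8) = 16*(-8/643125) = -128/643125 ≈ -0.00019903)
M = -128/643125 ≈ -0.00019903
d = -128/214375 (d = 3*(-128/643125) = -128/214375 ≈ -0.00059708)
d - t = -128/214375 - 1*28002 = -128/214375 - 28002 = -6002928878/214375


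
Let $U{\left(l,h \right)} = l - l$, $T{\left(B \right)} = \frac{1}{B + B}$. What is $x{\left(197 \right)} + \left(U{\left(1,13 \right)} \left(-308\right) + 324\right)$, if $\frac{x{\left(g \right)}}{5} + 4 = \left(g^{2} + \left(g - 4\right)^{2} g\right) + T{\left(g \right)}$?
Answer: $\frac{14532537921}{394} \approx 3.6885 \cdot 10^{7}$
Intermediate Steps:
$T{\left(B \right)} = \frac{1}{2 B}$
$U{\left(l,h \right)} = 0$
$x{\left(g \right)} = -20 + 5 g^{2} + \frac{5}{2 g} + 5 g \left(-4 + g\right)^{2}$ ($x{\left(g \right)} = -20 + 5 \left(\left(g^{2} + \left(g - 4\right)^{2} g\right) + \frac{1}{2 g}\right) = -20 + 5 \left(\left(g^{2} + \left(-4 + g\right)^{2} g\right) + \frac{1}{2 g}\right) = -20 + 5 \left(\left(g^{2} + g \left(-4 + g\right)^{2}\right) + \frac{1}{2 g}\right) = -20 + 5 \left(g^{2} + \frac{1}{2 g} + g \left(-4 + g\right)^{2}\right) = -20 + \left(5 g^{2} + \frac{5}{2 g} + 5 g \left(-4 + g\right)^{2}\right) = -20 + 5 g^{2} + \frac{5}{2 g} + 5 g \left(-4 + g\right)^{2}$)
$x{\left(197 \right)} + \left(U{\left(1,13 \right)} \left(-308\right) + 324\right) = \frac{5 \left(1 + 2 \cdot 197 \left(-4 + 197^{2} + 197 \left(-4 + 197\right)^{2}\right)\right)}{2 \cdot 197} + \left(0 \left(-308\right) + 324\right) = \frac{5}{2} \cdot \frac{1}{197} \left(1 + 2 \cdot 197 \left(-4 + 38809 + 197 \cdot 193^{2}\right)\right) + \left(0 + 324\right) = \frac{5}{2} \cdot \frac{1}{197} \left(1 + 2 \cdot 197 \left(-4 + 38809 + 197 \cdot 37249\right)\right) + 324 = \frac{5}{2} \cdot \frac{1}{197} \left(1 + 2 \cdot 197 \left(-4 + 38809 + 7338053\right)\right) + 324 = \frac{5}{2} \cdot \frac{1}{197} \left(1 + 2 \cdot 197 \cdot 7376858\right) + 324 = \frac{5}{2} \cdot \frac{1}{197} \left(1 + 2906482052\right) + 324 = \frac{5}{2} \cdot \frac{1}{197} \cdot 2906482053 + 324 = \frac{14532410265}{394} + 324 = \frac{14532537921}{394}$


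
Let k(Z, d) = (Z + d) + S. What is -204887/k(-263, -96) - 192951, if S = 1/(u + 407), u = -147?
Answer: -17956582769/93339 ≈ -1.9238e+5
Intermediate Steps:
S = 1/260 (S = 1/(-147 + 407) = 1/260 ≈ 0.0038462)
k(Z, d) = 1/260 + Z + d (k(Z, d) = (Z + d) + 1/260 = 1/260 + Z + d)
-204887/k(-263, -96) - 192951 = -204887/(1/260 - 263 - 96) - 192951 = -204887/(-93339/260) - 192951 = -204887*(-260/93339) - 192951 = 53270620/93339 - 192951 = -17956582769/93339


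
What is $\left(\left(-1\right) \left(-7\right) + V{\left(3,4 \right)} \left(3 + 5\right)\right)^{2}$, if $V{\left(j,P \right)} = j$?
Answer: $961$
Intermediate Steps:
$\left(\left(-1\right) \left(-7\right) + V{\left(3,4 \right)} \left(3 + 5\right)\right)^{2} = \left(\left(-1\right) \left(-7\right) + 3 \left(3 + 5\right)\right)^{2} = \left(7 + 3 \cdot 8\right)^{2} = \left(7 + 24\right)^{2} = 31^{2} = 961$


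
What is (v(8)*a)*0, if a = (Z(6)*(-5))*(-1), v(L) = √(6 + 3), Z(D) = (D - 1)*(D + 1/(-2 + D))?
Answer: 0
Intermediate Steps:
Z(D) = (-1 + D)*(D + 1/(-2 + D))
v(L) = 3 (v(L) = √9 = 3)
a = 625/4 (a = (((-1 + 6³ - 3*6² + 3*6)/(-2 + 6))*(-5))*(-1) = (((-1 + 216 - 3*36 + 18)/4)*(-5))*(-1) = (((-1 + 216 - 108 + 18)/4)*(-5))*(-1) = (((¼)*125)*(-5))*(-1) = ((125/4)*(-5))*(-1) = -625/4*(-1) = 625/4 ≈ 156.25)
(v(8)*a)*0 = (3*(625/4))*0 = (1875/4)*0 = 0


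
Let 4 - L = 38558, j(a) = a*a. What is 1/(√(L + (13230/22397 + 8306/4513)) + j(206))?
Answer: 2144665811098/91012986710957589 - I*√393869564783452776242/182025973421915178 ≈ 2.3564e-5 - 1.0903e-7*I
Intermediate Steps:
j(a) = a²
L = -38554 (L = 4 - 1*38558 = 4 - 38558 = -38554)
1/(√(L + (13230/22397 + 8306/4513)) + j(206)) = 1/(√(-38554 + (13230/22397 + 8306/4513)) + 206²) = 1/(√(-38554 + (13230*(1/22397) + 8306*(1/4513))) + 42436) = 1/(√(-38554 + (13230/22397 + 8306/4513)) + 42436) = 1/(√(-38554 + 245736472/101077661) + 42436) = 1/(√(-3896702405722/101077661) + 42436) = 1/(I*√393869564783452776242/101077661 + 42436) = 1/(42436 + I*√393869564783452776242/101077661)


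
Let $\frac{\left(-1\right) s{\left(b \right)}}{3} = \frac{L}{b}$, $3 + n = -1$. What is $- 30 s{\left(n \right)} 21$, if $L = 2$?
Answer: $-945$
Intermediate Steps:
$n = -4$ ($n = -3 - 1 = -4$)
$s{\left(b \right)} = - \frac{6}{b}$ ($s{\left(b \right)} = - 3 \frac{2}{b} = - \frac{6}{b}$)
$- 30 s{\left(n \right)} 21 = - 30 \left(- \frac{6}{-4}\right) 21 = - 30 \left(\left(-6\right) \left(- \frac{1}{4}\right)\right) 21 = \left(-30\right) \frac{3}{2} \cdot 21 = \left(-45\right) 21 = -945$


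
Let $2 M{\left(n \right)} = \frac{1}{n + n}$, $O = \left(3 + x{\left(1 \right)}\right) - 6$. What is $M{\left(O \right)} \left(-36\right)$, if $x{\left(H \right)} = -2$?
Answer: $\frac{9}{5} \approx 1.8$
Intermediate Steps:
$O = -5$ ($O = \left(3 - 2\right) - 6 = 1 - 6 = -5$)
$M{\left(n \right)} = \frac{1}{4 n}$ ($M{\left(n \right)} = \frac{1}{2 \left(n + n\right)} = \frac{1}{2 \cdot 2 n} = \frac{\frac{1}{2} \frac{1}{n}}{2} = \frac{1}{4 n}$)
$M{\left(O \right)} \left(-36\right) = \frac{1}{4 \left(-5\right)} \left(-36\right) = \frac{1}{4} \left(- \frac{1}{5}\right) \left(-36\right) = \left(- \frac{1}{20}\right) \left(-36\right) = \frac{9}{5}$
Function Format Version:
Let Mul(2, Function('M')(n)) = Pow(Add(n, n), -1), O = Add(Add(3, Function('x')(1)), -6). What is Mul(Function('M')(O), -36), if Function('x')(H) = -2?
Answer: Rational(9, 5) ≈ 1.8000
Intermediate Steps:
O = -5 (O = Add(Add(3, -2), -6) = Add(1, -6) = -5)
Function('M')(n) = Mul(Rational(1, 4), Pow(n, -1)) (Function('M')(n) = Mul(Rational(1, 2), Pow(Add(n, n), -1)) = Mul(Rational(1, 2), Pow(Mul(2, n), -1)) = Mul(Rational(1, 2), Mul(Rational(1, 2), Pow(n, -1))) = Mul(Rational(1, 4), Pow(n, -1)))
Mul(Function('M')(O), -36) = Mul(Mul(Rational(1, 4), Pow(-5, -1)), -36) = Mul(Mul(Rational(1, 4), Rational(-1, 5)), -36) = Mul(Rational(-1, 20), -36) = Rational(9, 5)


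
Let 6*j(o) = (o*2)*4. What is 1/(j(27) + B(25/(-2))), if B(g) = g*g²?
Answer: -8/15337 ≈ -0.00052161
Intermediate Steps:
B(g) = g³
j(o) = 4*o/3 (j(o) = ((o*2)*4)/6 = ((2*o)*4)/6 = (8*o)/6 = 4*o/3)
1/(j(27) + B(25/(-2))) = 1/((4/3)*27 + (25/(-2))³) = 1/(36 + (25*(-½))³) = 1/(36 + (-25/2)³) = 1/(36 - 15625/8) = 1/(-15337/8) = -8/15337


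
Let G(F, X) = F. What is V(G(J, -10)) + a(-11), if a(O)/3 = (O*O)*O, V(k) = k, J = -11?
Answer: -4004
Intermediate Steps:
a(O) = 3*O³ (a(O) = 3*((O*O)*O) = 3*(O²*O) = 3*O³)
V(G(J, -10)) + a(-11) = -11 + 3*(-11)³ = -11 + 3*(-1331) = -11 - 3993 = -4004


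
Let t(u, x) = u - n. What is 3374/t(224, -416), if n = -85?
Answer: 3374/309 ≈ 10.919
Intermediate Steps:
t(u, x) = 85 + u (t(u, x) = u - 1*(-85) = u + 85 = 85 + u)
3374/t(224, -416) = 3374/(85 + 224) = 3374/309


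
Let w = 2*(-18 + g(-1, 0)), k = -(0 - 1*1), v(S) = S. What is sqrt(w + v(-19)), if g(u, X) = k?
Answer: I*sqrt(53) ≈ 7.2801*I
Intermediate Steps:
k = 1 (k = -(0 - 1) = -1*(-1) = 1)
g(u, X) = 1
w = -34 (w = 2*(-18 + 1) = 2*(-17) = -34)
sqrt(w + v(-19)) = sqrt(-34 - 19) = sqrt(-53) = I*sqrt(53)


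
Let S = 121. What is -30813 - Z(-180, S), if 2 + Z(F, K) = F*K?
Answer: -9031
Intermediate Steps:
Z(F, K) = -2 + F*K
-30813 - Z(-180, S) = -30813 - (-2 - 180*121) = -30813 - (-2 - 21780) = -30813 - 1*(-21782) = -30813 + 21782 = -9031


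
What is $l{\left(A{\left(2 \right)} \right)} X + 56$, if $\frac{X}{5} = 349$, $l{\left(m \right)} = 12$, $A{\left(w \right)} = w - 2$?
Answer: $20996$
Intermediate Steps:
$A{\left(w \right)} = -2 + w$
$X = 1745$ ($X = 5 \cdot 349 = 1745$)
$l{\left(A{\left(2 \right)} \right)} X + 56 = 12 \cdot 1745 + 56 = 20940 + 56 = 20996$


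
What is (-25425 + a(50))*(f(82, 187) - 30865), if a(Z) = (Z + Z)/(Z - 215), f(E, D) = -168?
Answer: 26038083485/33 ≈ 7.8903e+8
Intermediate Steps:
a(Z) = 2*Z/(-215 + Z) (a(Z) = (2*Z)/(-215 + Z) = 2*Z/(-215 + Z))
(-25425 + a(50))*(f(82, 187) - 30865) = (-25425 + 2*50/(-215 + 50))*(-168 - 30865) = (-25425 + 2*50/(-165))*(-31033) = (-25425 + 2*50*(-1/165))*(-31033) = (-25425 - 20/33)*(-31033) = -839045/33*(-31033) = 26038083485/33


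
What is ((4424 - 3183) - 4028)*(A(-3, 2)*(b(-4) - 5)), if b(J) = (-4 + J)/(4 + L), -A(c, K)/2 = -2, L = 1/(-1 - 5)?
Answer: 1817124/23 ≈ 79005.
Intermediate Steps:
L = -⅙ (L = 1/(-6) = -⅙ ≈ -0.16667)
A(c, K) = 4 (A(c, K) = -2*(-2) = 4)
b(J) = -24/23 + 6*J/23 (b(J) = (-4 + J)/(4 - ⅙) = (-4 + J)/(23/6) = (-4 + J)*(6/23) = -24/23 + 6*J/23)
((4424 - 3183) - 4028)*(A(-3, 2)*(b(-4) - 5)) = ((4424 - 3183) - 4028)*(4*((-24/23 + (6/23)*(-4)) - 5)) = (1241 - 4028)*(4*((-24/23 - 24/23) - 5)) = -11148*(-48/23 - 5) = -11148*(-163)/23 = -2787*(-652/23) = 1817124/23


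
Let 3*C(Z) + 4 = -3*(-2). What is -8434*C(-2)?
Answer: -16868/3 ≈ -5622.7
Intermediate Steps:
C(Z) = 2/3 (C(Z) = -4/3 + (-3*(-2))/3 = -4/3 + (1/3)*6 = -4/3 + 2 = 2/3)
-8434*C(-2) = -8434*2/3 = -16868/3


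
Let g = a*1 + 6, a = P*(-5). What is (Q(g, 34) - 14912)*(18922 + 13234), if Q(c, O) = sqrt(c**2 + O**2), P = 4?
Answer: -479510272 + 836056*sqrt(2) ≈ -4.7833e+8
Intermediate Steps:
a = -20 (a = 4*(-5) = -20)
g = -14 (g = -20*1 + 6 = -20 + 6 = -14)
Q(c, O) = sqrt(O**2 + c**2)
(Q(g, 34) - 14912)*(18922 + 13234) = (sqrt(34**2 + (-14)**2) - 14912)*(18922 + 13234) = (sqrt(1156 + 196) - 14912)*32156 = (sqrt(1352) - 14912)*32156 = (26*sqrt(2) - 14912)*32156 = (-14912 + 26*sqrt(2))*32156 = -479510272 + 836056*sqrt(2)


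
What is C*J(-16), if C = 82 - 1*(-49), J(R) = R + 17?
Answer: 131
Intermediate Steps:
J(R) = 17 + R
C = 131 (C = 82 + 49 = 131)
C*J(-16) = 131*(17 - 16) = 131*1 = 131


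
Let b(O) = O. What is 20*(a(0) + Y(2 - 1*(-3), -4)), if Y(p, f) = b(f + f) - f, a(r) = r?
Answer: -80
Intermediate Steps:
Y(p, f) = f (Y(p, f) = (f + f) - f = 2*f - f = f)
20*(a(0) + Y(2 - 1*(-3), -4)) = 20*(0 - 4) = 20*(-4) = -80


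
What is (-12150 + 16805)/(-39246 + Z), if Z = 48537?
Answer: 245/489 ≈ 0.50102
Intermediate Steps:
(-12150 + 16805)/(-39246 + Z) = (-12150 + 16805)/(-39246 + 48537) = 4655/9291 = 4655*(1/9291) = 245/489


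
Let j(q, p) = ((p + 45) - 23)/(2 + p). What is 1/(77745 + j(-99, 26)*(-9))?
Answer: 7/544107 ≈ 1.2865e-5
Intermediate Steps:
j(q, p) = (22 + p)/(2 + p) (j(q, p) = ((45 + p) - 23)/(2 + p) = (22 + p)/(2 + p))
1/(77745 + j(-99, 26)*(-9)) = 1/(77745 + ((22 + 26)/(2 + 26))*(-9)) = 1/(77745 + (48/28)*(-9)) = 1/(77745 + ((1/28)*48)*(-9)) = 1/(77745 + (12/7)*(-9)) = 1/(77745 - 108/7) = 1/(544107/7) = 7/544107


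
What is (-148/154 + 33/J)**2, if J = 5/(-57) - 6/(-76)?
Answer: 83953903504/5929 ≈ 1.4160e+7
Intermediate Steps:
J = -1/114 (J = 5*(-1/57) - 6*(-1/76) = -5/57 + 3/38 = -1/114 ≈ -0.0087719)
(-148/154 + 33/J)**2 = (-148/154 + 33/(-1/114))**2 = (-148*1/154 + 33*(-114))**2 = (-74/77 - 3762)**2 = (-289748/77)**2 = 83953903504/5929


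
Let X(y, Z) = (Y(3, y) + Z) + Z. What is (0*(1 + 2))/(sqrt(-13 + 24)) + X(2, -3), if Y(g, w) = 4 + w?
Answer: 0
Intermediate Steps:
X(y, Z) = 4 + y + 2*Z (X(y, Z) = ((4 + y) + Z) + Z = (4 + Z + y) + Z = 4 + y + 2*Z)
(0*(1 + 2))/(sqrt(-13 + 24)) + X(2, -3) = (0*(1 + 2))/(sqrt(-13 + 24)) + (4 + 2 + 2*(-3)) = (0*3)/(sqrt(11)) + (4 + 2 - 6) = (sqrt(11)/11)*0 + 0 = 0 + 0 = 0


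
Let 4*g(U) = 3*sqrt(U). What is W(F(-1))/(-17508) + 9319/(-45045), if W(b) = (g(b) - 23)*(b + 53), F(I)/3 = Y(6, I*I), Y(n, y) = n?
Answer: -29866189/262882620 - 213*sqrt(2)/23344 ≈ -0.12651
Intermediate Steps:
g(U) = 3*sqrt(U)/4 (g(U) = (3*sqrt(U))/4 = 3*sqrt(U)/4)
F(I) = 18 (F(I) = 3*6 = 18)
W(b) = (-23 + 3*sqrt(b)/4)*(53 + b) (W(b) = (3*sqrt(b)/4 - 23)*(b + 53) = (-23 + 3*sqrt(b)/4)*(53 + b))
W(F(-1))/(-17508) + 9319/(-45045) = (-1219 - 23*18 + 3*18**(3/2)/4 + 159*sqrt(18)/4)/(-17508) + 9319/(-45045) = (-1219 - 414 + 3*(54*sqrt(2))/4 + 159*(3*sqrt(2))/4)*(-1/17508) + 9319*(-1/45045) = (-1219 - 414 + 81*sqrt(2)/2 + 477*sqrt(2)/4)*(-1/17508) - 9319/45045 = (-1633 + 639*sqrt(2)/4)*(-1/17508) - 9319/45045 = (1633/17508 - 213*sqrt(2)/23344) - 9319/45045 = -29866189/262882620 - 213*sqrt(2)/23344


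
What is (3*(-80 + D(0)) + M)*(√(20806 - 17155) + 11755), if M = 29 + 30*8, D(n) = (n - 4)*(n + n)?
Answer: 340895 + 29*√3651 ≈ 3.4265e+5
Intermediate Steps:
D(n) = 2*n*(-4 + n) (D(n) = (-4 + n)*(2*n) = 2*n*(-4 + n))
M = 269 (M = 29 + 240 = 269)
(3*(-80 + D(0)) + M)*(√(20806 - 17155) + 11755) = (3*(-80 + 2*0*(-4 + 0)) + 269)*(√(20806 - 17155) + 11755) = (3*(-80 + 2*0*(-4)) + 269)*(√3651 + 11755) = (3*(-80 + 0) + 269)*(11755 + √3651) = (3*(-80) + 269)*(11755 + √3651) = (-240 + 269)*(11755 + √3651) = 29*(11755 + √3651) = 340895 + 29*√3651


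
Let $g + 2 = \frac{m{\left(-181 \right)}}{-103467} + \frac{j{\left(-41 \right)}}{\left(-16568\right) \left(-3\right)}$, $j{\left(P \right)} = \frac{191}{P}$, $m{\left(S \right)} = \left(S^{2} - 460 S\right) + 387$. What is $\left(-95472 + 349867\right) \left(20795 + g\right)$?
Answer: $\frac{371756031062300862875}{70283891496} \approx 5.2893 \cdot 10^{9}$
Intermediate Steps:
$m{\left(S \right)} = 387 + S^{2} - 460 S$
$g = - \frac{219648927895}{70283891496}$ ($g = -2 + \left(\frac{387 + \left(-181\right)^{2} - -83260}{-103467} + \frac{191 \frac{1}{-41}}{\left(-16568\right) \left(-3\right)}\right) = -2 + \left(\left(387 + 32761 + 83260\right) \left(- \frac{1}{103467}\right) + \frac{191 \left(- \frac{1}{41}\right)}{49704}\right) = -2 + \left(116408 \left(- \frac{1}{103467}\right) - \frac{191}{2037864}\right) = -2 - \frac{79081144903}{70283891496} = - \frac{219648927895}{70283891496} \approx -3.1252$)
$\left(-95472 + 349867\right) \left(20795 + g\right) = \left(-95472 + 349867\right) \left(20795 - \frac{219648927895}{70283891496}\right) = 254395 \cdot \frac{1461333874731425}{70283891496} = \frac{371756031062300862875}{70283891496}$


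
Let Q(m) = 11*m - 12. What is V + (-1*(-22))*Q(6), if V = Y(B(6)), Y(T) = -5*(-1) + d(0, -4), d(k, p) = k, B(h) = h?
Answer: 1193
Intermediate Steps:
Q(m) = -12 + 11*m
Y(T) = 5 (Y(T) = -5*(-1) + 0 = 5 + 0 = 5)
V = 5
V + (-1*(-22))*Q(6) = 5 + (-1*(-22))*(-12 + 11*6) = 5 + 22*(-12 + 66) = 5 + 22*54 = 5 + 1188 = 1193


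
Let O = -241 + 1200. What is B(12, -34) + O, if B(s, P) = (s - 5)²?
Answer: 1008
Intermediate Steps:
B(s, P) = (-5 + s)²
O = 959
B(12, -34) + O = (-5 + 12)² + 959 = 7² + 959 = 49 + 959 = 1008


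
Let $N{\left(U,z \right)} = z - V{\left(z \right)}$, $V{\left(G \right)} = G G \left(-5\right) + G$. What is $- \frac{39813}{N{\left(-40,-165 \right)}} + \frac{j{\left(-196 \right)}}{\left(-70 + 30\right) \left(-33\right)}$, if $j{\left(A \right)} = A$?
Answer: $- \frac{13339}{30250} \approx -0.44096$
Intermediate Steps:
$V{\left(G \right)} = G - 5 G^{2}$ ($V{\left(G \right)} = G^{2} \left(-5\right) + G = - 5 G^{2} + G = G - 5 G^{2}$)
$N{\left(U,z \right)} = z - z \left(1 - 5 z\right)$
$- \frac{39813}{N{\left(-40,-165 \right)}} + \frac{j{\left(-196 \right)}}{\left(-70 + 30\right) \left(-33\right)} = - \frac{39813}{5 \left(-165\right)^{2}} - \frac{196}{\left(-70 + 30\right) \left(-33\right)} = - \frac{39813}{5 \cdot 27225} - \frac{196}{\left(-40\right) \left(-33\right)} = - \frac{39813}{136125} - \frac{196}{1320} = \left(-39813\right) \frac{1}{136125} - \frac{49}{330} = - \frac{13271}{45375} - \frac{49}{330} = - \frac{13339}{30250}$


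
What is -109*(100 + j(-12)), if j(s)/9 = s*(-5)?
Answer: -69760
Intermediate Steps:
j(s) = -45*s (j(s) = 9*(s*(-5)) = 9*(-5*s) = -45*s)
-109*(100 + j(-12)) = -109*(100 - 45*(-12)) = -109*(100 + 540) = -109*640 = -69760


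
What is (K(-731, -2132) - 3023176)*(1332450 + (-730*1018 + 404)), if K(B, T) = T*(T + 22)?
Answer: 870031011616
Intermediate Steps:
K(B, T) = T*(22 + T)
(K(-731, -2132) - 3023176)*(1332450 + (-730*1018 + 404)) = (-2132*(22 - 2132) - 3023176)*(1332450 + (-730*1018 + 404)) = (-2132*(-2110) - 3023176)*(1332450 + (-743140 + 404)) = (4498520 - 3023176)*(1332450 - 742736) = 1475344*589714 = 870031011616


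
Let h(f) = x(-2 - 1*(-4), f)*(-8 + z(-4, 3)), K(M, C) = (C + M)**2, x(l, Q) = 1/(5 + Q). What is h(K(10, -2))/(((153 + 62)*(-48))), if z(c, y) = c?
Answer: 1/59340 ≈ 1.6852e-5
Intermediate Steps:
h(f) = -12/(5 + f) (h(f) = (-8 - 4)/(5 + f) = -12/(5 + f))
h(K(10, -2))/(((153 + 62)*(-48))) = (-12/(5 + (-2 + 10)**2))/(((153 + 62)*(-48))) = (-12/(5 + 8**2))/((215*(-48))) = -12/(5 + 64)/(-10320) = -12/69*(-1/10320) = -12*1/69*(-1/10320) = -4/23*(-1/10320) = 1/59340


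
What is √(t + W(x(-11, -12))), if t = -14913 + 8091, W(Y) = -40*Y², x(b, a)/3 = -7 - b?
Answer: 3*I*√1398 ≈ 112.17*I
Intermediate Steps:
x(b, a) = -21 - 3*b (x(b, a) = 3*(-7 - b) = -21 - 3*b)
t = -6822
√(t + W(x(-11, -12))) = √(-6822 - 40*(-21 - 3*(-11))²) = √(-6822 - 40*(-21 + 33)²) = √(-6822 - 40*12²) = √(-6822 - 40*144) = √(-6822 - 5760) = √(-12582) = 3*I*√1398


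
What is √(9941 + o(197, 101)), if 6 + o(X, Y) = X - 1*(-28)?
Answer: 4*√635 ≈ 100.80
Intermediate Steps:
o(X, Y) = 22 + X (o(X, Y) = -6 + (X - 1*(-28)) = -6 + (X + 28) = -6 + (28 + X) = 22 + X)
√(9941 + o(197, 101)) = √(9941 + (22 + 197)) = √(9941 + 219) = √10160 = 4*√635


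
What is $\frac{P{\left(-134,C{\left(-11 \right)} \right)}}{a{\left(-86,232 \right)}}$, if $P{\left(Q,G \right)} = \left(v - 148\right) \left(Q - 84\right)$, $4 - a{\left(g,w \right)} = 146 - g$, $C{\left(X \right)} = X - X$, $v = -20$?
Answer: $- \frac{3052}{19} \approx -160.63$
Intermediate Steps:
$C{\left(X \right)} = 0$
$a{\left(g,w \right)} = -142 + g$ ($a{\left(g,w \right)} = 4 - \left(146 - g\right) = 4 + \left(-146 + g\right) = -142 + g$)
$P{\left(Q,G \right)} = 14112 - 168 Q$ ($P{\left(Q,G \right)} = \left(-20 - 148\right) \left(Q - 84\right) = - 168 \left(-84 + Q\right) = 14112 - 168 Q$)
$\frac{P{\left(-134,C{\left(-11 \right)} \right)}}{a{\left(-86,232 \right)}} = \frac{14112 - -22512}{-142 - 86} = \frac{14112 + 22512}{-228} = 36624 \left(- \frac{1}{228}\right) = - \frac{3052}{19}$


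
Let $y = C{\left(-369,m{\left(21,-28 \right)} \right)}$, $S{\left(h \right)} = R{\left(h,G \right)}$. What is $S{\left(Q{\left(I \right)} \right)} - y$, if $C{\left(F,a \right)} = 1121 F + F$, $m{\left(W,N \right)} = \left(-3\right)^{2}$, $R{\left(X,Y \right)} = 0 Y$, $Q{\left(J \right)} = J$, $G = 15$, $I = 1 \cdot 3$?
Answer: $414018$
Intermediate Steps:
$I = 3$
$R{\left(X,Y \right)} = 0$
$m{\left(W,N \right)} = 9$
$S{\left(h \right)} = 0$
$C{\left(F,a \right)} = 1122 F$
$y = -414018$ ($y = 1122 \left(-369\right) = -414018$)
$S{\left(Q{\left(I \right)} \right)} - y = 0 - -414018 = 0 + 414018 = 414018$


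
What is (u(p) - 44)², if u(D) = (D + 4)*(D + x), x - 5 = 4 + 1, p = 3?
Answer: 2209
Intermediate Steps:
x = 10 (x = 5 + (4 + 1) = 5 + 5 = 10)
u(D) = (4 + D)*(10 + D) (u(D) = (D + 4)*(D + 10) = (4 + D)*(10 + D))
(u(p) - 44)² = ((40 + 3² + 14*3) - 44)² = ((40 + 9 + 42) - 44)² = (91 - 44)² = 47² = 2209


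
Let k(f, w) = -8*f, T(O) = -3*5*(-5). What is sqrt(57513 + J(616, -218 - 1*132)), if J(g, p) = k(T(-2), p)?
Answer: sqrt(56913) ≈ 238.56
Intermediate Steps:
T(O) = 75 (T(O) = -15*(-5) = 75)
J(g, p) = -600 (J(g, p) = -8*75 = -600)
sqrt(57513 + J(616, -218 - 1*132)) = sqrt(57513 - 600) = sqrt(56913)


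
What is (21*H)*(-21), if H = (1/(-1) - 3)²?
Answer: -7056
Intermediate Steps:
H = 16 (H = (-1 - 3)² = (-4)² = 16)
(21*H)*(-21) = (21*16)*(-21) = 336*(-21) = -7056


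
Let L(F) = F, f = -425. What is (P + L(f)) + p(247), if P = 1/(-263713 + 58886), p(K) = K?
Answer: -36459207/204827 ≈ -178.00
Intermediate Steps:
P = -1/204827 (P = 1/(-204827) = -1/204827 ≈ -4.8822e-6)
(P + L(f)) + p(247) = (-1/204827 - 425) + 247 = -87051476/204827 + 247 = -36459207/204827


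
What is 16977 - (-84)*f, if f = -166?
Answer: 3033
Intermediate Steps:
16977 - (-84)*f = 16977 - (-84)*(-166) = 16977 - 1*13944 = 16977 - 13944 = 3033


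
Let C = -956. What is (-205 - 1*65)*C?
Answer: 258120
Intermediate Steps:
(-205 - 1*65)*C = (-205 - 1*65)*(-956) = (-205 - 65)*(-956) = -270*(-956) = 258120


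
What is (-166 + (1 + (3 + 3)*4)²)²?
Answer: 210681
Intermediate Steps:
(-166 + (1 + (3 + 3)*4)²)² = (-166 + (1 + 6*4)²)² = (-166 + (1 + 24)²)² = (-166 + 25²)² = (-166 + 625)² = 459² = 210681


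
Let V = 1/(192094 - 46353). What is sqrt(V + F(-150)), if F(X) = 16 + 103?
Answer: 6*sqrt(70211455455)/145741 ≈ 10.909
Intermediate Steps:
F(X) = 119
V = 1/145741 ≈ 6.8615e-6
sqrt(V + F(-150)) = sqrt(1/145741 + 119) = sqrt(17343180/145741) = 6*sqrt(70211455455)/145741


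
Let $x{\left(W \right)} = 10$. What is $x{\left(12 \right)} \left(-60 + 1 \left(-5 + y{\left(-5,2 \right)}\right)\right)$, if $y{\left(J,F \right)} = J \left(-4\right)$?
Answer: $-450$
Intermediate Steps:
$y{\left(J,F \right)} = - 4 J$
$x{\left(12 \right)} \left(-60 + 1 \left(-5 + y{\left(-5,2 \right)}\right)\right) = 10 \left(-60 + 1 \left(-5 - -20\right)\right) = 10 \left(-60 + 1 \left(-5 + 20\right)\right) = 10 \left(-60 + 1 \cdot 15\right) = 10 \left(-60 + 15\right) = 10 \left(-45\right) = -450$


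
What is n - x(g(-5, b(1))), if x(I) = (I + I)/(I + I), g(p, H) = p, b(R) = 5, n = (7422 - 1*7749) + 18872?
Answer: 18544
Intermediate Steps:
n = 18545 (n = (7422 - 7749) + 18872 = -327 + 18872 = 18545)
x(I) = 1 (x(I) = (2*I)/((2*I)) = (2*I)*(1/(2*I)) = 1)
n - x(g(-5, b(1))) = 18545 - 1*1 = 18545 - 1 = 18544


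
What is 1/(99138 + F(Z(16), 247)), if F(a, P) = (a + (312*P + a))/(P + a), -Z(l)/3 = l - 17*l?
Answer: 203/20140734 ≈ 1.0079e-5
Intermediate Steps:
Z(l) = 48*l (Z(l) = -3*(l - 17*l) = -(-48)*l = 48*l)
F(a, P) = (2*a + 312*P)/(P + a) (F(a, P) = (a + (a + 312*P))/(P + a) = (2*a + 312*P)/(P + a))
1/(99138 + F(Z(16), 247)) = 1/(99138 + 2*(48*16 + 156*247)/(247 + 48*16)) = 1/(99138 + 2*(768 + 38532)/(247 + 768)) = 1/(99138 + 2*39300/1015) = 1/(99138 + 2*(1/1015)*39300) = 1/(99138 + 15720/203) = 1/(20140734/203) = 203/20140734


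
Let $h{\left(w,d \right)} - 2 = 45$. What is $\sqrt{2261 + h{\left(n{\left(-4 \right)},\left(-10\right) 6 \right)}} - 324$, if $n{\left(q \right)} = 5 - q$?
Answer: $-324 + 2 \sqrt{577} \approx -275.96$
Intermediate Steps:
$h{\left(w,d \right)} = 47$ ($h{\left(w,d \right)} = 2 + 45 = 47$)
$\sqrt{2261 + h{\left(n{\left(-4 \right)},\left(-10\right) 6 \right)}} - 324 = \sqrt{2261 + 47} - 324 = \sqrt{2308} - 324 = 2 \sqrt{577} - 324 = -324 + 2 \sqrt{577}$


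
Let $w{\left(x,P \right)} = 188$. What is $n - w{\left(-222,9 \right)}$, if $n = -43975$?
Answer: $-44163$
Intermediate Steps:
$n - w{\left(-222,9 \right)} = -43975 - 188 = -44163$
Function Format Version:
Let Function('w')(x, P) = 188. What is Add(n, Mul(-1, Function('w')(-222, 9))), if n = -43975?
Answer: -44163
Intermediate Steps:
Add(n, Mul(-1, Function('w')(-222, 9))) = Add(-43975, Mul(-1, 188)) = Add(-43975, -188) = -44163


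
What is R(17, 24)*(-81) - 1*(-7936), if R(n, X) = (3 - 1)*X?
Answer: 4048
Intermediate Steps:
R(n, X) = 2*X
R(17, 24)*(-81) - 1*(-7936) = (2*24)*(-81) - 1*(-7936) = 48*(-81) + 7936 = -3888 + 7936 = 4048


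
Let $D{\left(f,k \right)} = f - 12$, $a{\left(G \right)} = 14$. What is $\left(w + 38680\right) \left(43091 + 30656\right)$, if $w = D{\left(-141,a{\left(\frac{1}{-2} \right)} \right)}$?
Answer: $2841250669$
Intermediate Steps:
$D{\left(f,k \right)} = -12 + f$
$w = -153$ ($w = -12 - 141 = -153$)
$\left(w + 38680\right) \left(43091 + 30656\right) = \left(-153 + 38680\right) \left(43091 + 30656\right) = 38527 \cdot 73747 = 2841250669$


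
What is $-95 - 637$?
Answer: $-732$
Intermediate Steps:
$-95 - 637 = -732$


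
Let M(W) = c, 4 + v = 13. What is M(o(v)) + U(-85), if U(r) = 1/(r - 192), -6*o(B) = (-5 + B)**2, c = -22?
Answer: -6095/277 ≈ -22.004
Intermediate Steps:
v = 9 (v = -4 + 13 = 9)
o(B) = -(-5 + B)**2/6
M(W) = -22
U(r) = 1/(-192 + r)
M(o(v)) + U(-85) = -22 + 1/(-192 - 85) = -22 + 1/(-277) = -22 - 1/277 = -6095/277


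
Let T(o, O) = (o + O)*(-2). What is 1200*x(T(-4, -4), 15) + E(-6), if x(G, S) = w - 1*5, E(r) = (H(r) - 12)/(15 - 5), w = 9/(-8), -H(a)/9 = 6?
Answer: -36783/5 ≈ -7356.6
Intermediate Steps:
T(o, O) = -2*O - 2*o (T(o, O) = (O + o)*(-2) = -2*O - 2*o)
H(a) = -54 (H(a) = -9*6 = -54)
w = -9/8 (w = 9*(-⅛) = -9/8 ≈ -1.1250)
E(r) = -33/5 (E(r) = (-54 - 12)/(15 - 5) = -66/10 = -66*⅒ = -33/5)
x(G, S) = -49/8 (x(G, S) = -9/8 - 1*5 = -9/8 - 5 = -49/8)
1200*x(T(-4, -4), 15) + E(-6) = 1200*(-49/8) - 33/5 = -7350 - 33/5 = -36783/5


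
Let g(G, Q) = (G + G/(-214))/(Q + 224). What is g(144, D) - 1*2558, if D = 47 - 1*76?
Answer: -17785778/6955 ≈ -2557.3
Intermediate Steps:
D = -29 (D = 47 - 76 = -29)
g(G, Q) = 213*G/(214*(224 + Q)) (g(G, Q) = (G + G*(-1/214))/(224 + Q) = (G - G/214)/(224 + Q) = (213*G/214)/(224 + Q) = 213*G/(214*(224 + Q)))
g(144, D) - 1*2558 = (213/214)*144/(224 - 29) - 1*2558 = (213/214)*144/195 - 2558 = (213/214)*144*(1/195) - 2558 = 5112/6955 - 2558 = -17785778/6955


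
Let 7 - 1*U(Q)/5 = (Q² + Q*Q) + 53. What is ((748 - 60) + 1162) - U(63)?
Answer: 41770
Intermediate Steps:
U(Q) = -230 - 10*Q² (U(Q) = 35 - 5*((Q² + Q*Q) + 53) = 35 - 5*((Q² + Q²) + 53) = 35 - 5*(2*Q² + 53) = 35 - 5*(53 + 2*Q²) = 35 + (-265 - 10*Q²) = -230 - 10*Q²)
((748 - 60) + 1162) - U(63) = ((748 - 60) + 1162) - (-230 - 10*63²) = (688 + 1162) - (-230 - 10*3969) = 1850 - (-230 - 39690) = 1850 - 1*(-39920) = 1850 + 39920 = 41770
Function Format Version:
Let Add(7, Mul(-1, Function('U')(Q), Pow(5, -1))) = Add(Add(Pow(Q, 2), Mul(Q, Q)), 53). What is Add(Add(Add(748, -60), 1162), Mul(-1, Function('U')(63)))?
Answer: 41770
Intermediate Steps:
Function('U')(Q) = Add(-230, Mul(-10, Pow(Q, 2))) (Function('U')(Q) = Add(35, Mul(-5, Add(Add(Pow(Q, 2), Mul(Q, Q)), 53))) = Add(35, Mul(-5, Add(Add(Pow(Q, 2), Pow(Q, 2)), 53))) = Add(35, Mul(-5, Add(Mul(2, Pow(Q, 2)), 53))) = Add(35, Mul(-5, Add(53, Mul(2, Pow(Q, 2))))) = Add(35, Add(-265, Mul(-10, Pow(Q, 2)))) = Add(-230, Mul(-10, Pow(Q, 2))))
Add(Add(Add(748, -60), 1162), Mul(-1, Function('U')(63))) = Add(Add(Add(748, -60), 1162), Mul(-1, Add(-230, Mul(-10, Pow(63, 2))))) = Add(Add(688, 1162), Mul(-1, Add(-230, Mul(-10, 3969)))) = Add(1850, Mul(-1, Add(-230, -39690))) = Add(1850, Mul(-1, -39920)) = Add(1850, 39920) = 41770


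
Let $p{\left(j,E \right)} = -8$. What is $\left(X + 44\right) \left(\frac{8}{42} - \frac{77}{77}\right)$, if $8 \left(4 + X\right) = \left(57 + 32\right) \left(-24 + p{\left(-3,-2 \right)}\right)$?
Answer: $\frac{5372}{21} \approx 255.81$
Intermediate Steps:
$X = -360$ ($X = -4 + \frac{\left(57 + 32\right) \left(-24 - 8\right)}{8} = -4 + \frac{89 \left(-32\right)}{8} = -4 + \frac{1}{8} \left(-2848\right) = -4 - 356 = -360$)
$\left(X + 44\right) \left(\frac{8}{42} - \frac{77}{77}\right) = \left(-360 + 44\right) \left(\frac{8}{42} - \frac{77}{77}\right) = - 316 \left(8 \cdot \frac{1}{42} - 1\right) = - 316 \left(\frac{4}{21} - 1\right) = \left(-316\right) \left(- \frac{17}{21}\right) = \frac{5372}{21}$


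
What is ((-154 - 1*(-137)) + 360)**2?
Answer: 117649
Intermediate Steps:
((-154 - 1*(-137)) + 360)**2 = ((-154 + 137) + 360)**2 = (-17 + 360)**2 = 343**2 = 117649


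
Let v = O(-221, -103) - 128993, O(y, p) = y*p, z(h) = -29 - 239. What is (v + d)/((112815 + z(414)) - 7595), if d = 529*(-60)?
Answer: -22995/17492 ≈ -1.3146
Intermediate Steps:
z(h) = -268
O(y, p) = p*y
v = -106230 (v = -103*(-221) - 128993 = 22763 - 128993 = -106230)
d = -31740
(v + d)/((112815 + z(414)) - 7595) = (-106230 - 31740)/((112815 - 268) - 7595) = -137970/(112547 - 7595) = -137970/104952 = -137970*1/104952 = -22995/17492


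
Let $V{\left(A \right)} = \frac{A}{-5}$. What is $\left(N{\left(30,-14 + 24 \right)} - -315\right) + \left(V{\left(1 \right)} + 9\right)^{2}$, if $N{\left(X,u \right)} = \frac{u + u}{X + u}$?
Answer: $\frac{19647}{50} \approx 392.94$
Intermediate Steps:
$V{\left(A \right)} = - \frac{A}{5}$ ($V{\left(A \right)} = A \left(- \frac{1}{5}\right) = - \frac{A}{5}$)
$N{\left(X,u \right)} = \frac{2 u}{X + u}$
$\left(N{\left(30,-14 + 24 \right)} - -315\right) + \left(V{\left(1 \right)} + 9\right)^{2} = \left(\frac{2 \left(-14 + 24\right)}{30 + \left(-14 + 24\right)} - -315\right) + \left(\left(- \frac{1}{5}\right) 1 + 9\right)^{2} = \left(2 \cdot 10 \frac{1}{30 + 10} + \left(-151 + 466\right)\right) + \left(- \frac{1}{5} + 9\right)^{2} = \left(2 \cdot 10 \cdot \frac{1}{40} + 315\right) + \left(\frac{44}{5}\right)^{2} = \left(2 \cdot 10 \cdot \frac{1}{40} + 315\right) + \frac{1936}{25} = \left(\frac{1}{2} + 315\right) + \frac{1936}{25} = \frac{631}{2} + \frac{1936}{25} = \frac{19647}{50}$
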